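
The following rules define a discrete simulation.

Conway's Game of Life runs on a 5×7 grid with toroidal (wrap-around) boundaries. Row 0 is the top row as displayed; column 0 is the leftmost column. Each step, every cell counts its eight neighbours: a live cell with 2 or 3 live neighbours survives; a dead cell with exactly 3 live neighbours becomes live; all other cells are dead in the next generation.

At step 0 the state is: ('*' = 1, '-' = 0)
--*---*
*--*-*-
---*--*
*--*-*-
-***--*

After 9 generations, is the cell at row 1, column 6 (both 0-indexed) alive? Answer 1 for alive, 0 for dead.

0) --*---*
*--*-*-
---*--*
*--*-*-
-***--*
1) ----***
*-****-
*-**-*-
**-*-*-
-*-****
2) -*-----
*-*----
*----*-
-------
-*-*---
3) **-----
*-----*
-*----*
-------
--*----
4) **----*
------*
------*
-------
-*-----
5) -*----*
-----**
-------
-------
-*-----
6) -----**
*----**
-------
-------
*------
7) -----*-
*----*-
------*
-------
------*
8) -----*-
-----*-
------*
-------
-------
9) -------
-----**
-------
-------
-------

1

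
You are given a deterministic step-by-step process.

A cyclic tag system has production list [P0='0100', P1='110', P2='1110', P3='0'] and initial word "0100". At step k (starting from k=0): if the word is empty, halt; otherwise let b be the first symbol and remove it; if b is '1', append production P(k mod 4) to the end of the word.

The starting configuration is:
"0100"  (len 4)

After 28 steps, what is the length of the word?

step 0: "0100"  (len 4)
step 1: "100"  (len 3)
step 2: "00110"  (len 5)
step 3: "0110"  (len 4)
step 4: "110"  (len 3)
step 5: "100100"  (len 6)
step 6: "00100110"  (len 8)
step 7: "0100110"  (len 7)
step 8: "100110"  (len 6)
step 9: "001100100"  (len 9)
step 10: "01100100"  (len 8)
step 11: "1100100"  (len 7)
step 12: "1001000"  (len 7)
step 13: "0010000100"  (len 10)
step 14: "010000100"  (len 9)
step 15: "10000100"  (len 8)
step 16: "00001000"  (len 8)
step 17: "0001000"  (len 7)
step 18: "001000"  (len 6)
step 19: "01000"  (len 5)
step 20: "1000"  (len 4)
step 21: "0000100"  (len 7)
step 22: "000100"  (len 6)
step 23: "00100"  (len 5)
step 24: "0100"  (len 4)
step 25: "100"  (len 3)
step 26: "00110"  (len 5)
step 27: "0110"  (len 4)
step 28: "110"  (len 3)

3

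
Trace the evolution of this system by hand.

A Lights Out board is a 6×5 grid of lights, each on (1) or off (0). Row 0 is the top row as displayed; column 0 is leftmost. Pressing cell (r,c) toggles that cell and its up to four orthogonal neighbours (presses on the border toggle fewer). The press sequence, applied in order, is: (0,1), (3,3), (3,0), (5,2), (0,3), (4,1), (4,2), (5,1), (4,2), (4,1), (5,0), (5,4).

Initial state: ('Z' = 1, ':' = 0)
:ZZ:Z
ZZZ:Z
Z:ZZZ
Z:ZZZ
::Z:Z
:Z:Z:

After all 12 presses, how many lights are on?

step 0: :ZZ:Z
ZZZ:Z
Z:ZZZ
Z:ZZZ
::Z:Z
:Z:Z:
step 1: Z:::Z
Z:Z:Z
Z:ZZZ
Z:ZZZ
::Z:Z
:Z:Z:
step 2: Z:::Z
Z:Z:Z
Z:Z:Z
Z::::
::ZZZ
:Z:Z:
step 3: Z:::Z
Z:Z:Z
::Z:Z
:Z:::
Z:ZZZ
:Z:Z:
step 4: Z:::Z
Z:Z:Z
::Z:Z
:Z:::
Z::ZZ
::Z::
step 5: Z:ZZ:
Z:ZZZ
::Z:Z
:Z:::
Z::ZZ
::Z::
step 6: Z:ZZ:
Z:ZZZ
::Z:Z
:::::
:ZZZZ
:ZZ::
step 7: Z:ZZ:
Z:ZZZ
::Z:Z
::Z::
::::Z
:Z:::
step 8: Z:ZZ:
Z:ZZZ
::Z:Z
::Z::
:Z::Z
Z:Z::
step 9: Z:ZZ:
Z:ZZZ
::Z:Z
:::::
::ZZZ
Z::::
step 10: Z:ZZ:
Z:ZZZ
::Z:Z
:Z:::
ZZ:ZZ
ZZ:::
step 11: Z:ZZ:
Z:ZZZ
::Z:Z
:Z:::
:Z:ZZ
:::::
step 12: Z:ZZ:
Z:ZZZ
::Z:Z
:Z:::
:Z:Z:
:::ZZ

14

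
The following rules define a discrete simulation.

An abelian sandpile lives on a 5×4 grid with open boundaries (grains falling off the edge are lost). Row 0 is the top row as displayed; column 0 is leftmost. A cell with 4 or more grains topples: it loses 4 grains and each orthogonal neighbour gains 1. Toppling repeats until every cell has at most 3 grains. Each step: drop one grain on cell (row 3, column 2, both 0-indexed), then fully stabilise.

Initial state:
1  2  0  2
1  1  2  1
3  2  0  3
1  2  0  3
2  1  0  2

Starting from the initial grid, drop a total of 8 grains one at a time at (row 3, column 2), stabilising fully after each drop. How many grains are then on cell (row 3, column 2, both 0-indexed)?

2

step 0: 1  2  0  2
1  1  2  1
3  2  0  3
1  2  0  3
2  1  0  2
step 1: 1  2  0  2
1  1  2  1
3  2  0  3
1  2  1  3
2  1  0  2
step 2: 1  2  0  2
1  1  2  1
3  2  0  3
1  2  2  3
2  1  0  2
step 3: 1  2  0  2
1  1  2  1
3  2  0  3
1  2  3  3
2  1  0  2
step 4: 1  2  0  2
1  1  2  2
3  2  2  0
1  3  1  1
2  1  1  3
step 5: 1  2  0  2
1  1  2  2
3  2  2  0
1  3  2  1
2  1  1  3
step 6: 1  2  0  2
1  1  2  2
3  2  2  0
1  3  3  1
2  1  1  3
step 7: 1  2  0  2
1  1  2  2
3  3  3  0
2  0  1  2
2  2  2  3
step 8: 1  2  0  2
1  1  2  2
3  3  3  0
2  0  2  2
2  2  2  3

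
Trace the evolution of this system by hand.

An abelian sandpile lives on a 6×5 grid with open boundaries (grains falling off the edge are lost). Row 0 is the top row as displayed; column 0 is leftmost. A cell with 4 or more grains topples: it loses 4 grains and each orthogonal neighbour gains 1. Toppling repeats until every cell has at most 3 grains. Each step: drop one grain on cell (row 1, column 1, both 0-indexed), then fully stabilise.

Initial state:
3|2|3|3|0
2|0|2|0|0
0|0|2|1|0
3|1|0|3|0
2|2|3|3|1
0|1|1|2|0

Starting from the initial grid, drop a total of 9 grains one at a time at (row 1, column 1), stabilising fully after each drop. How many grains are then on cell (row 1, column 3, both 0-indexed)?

k=0  3|2|3|3|0
2|0|2|0|0
0|0|2|1|0
3|1|0|3|0
2|2|3|3|1
0|1|1|2|0
k=1  3|2|3|3|0
2|1|2|0|0
0|0|2|1|0
3|1|0|3|0
2|2|3|3|1
0|1|1|2|0
k=2  3|2|3|3|0
2|2|2|0|0
0|0|2|1|0
3|1|0|3|0
2|2|3|3|1
0|1|1|2|0
k=3  3|2|3|3|0
2|3|2|0|0
0|0|2|1|0
3|1|0|3|0
2|2|3|3|1
0|1|1|2|0
k=4  3|3|3|3|0
3|0|3|0|0
0|1|2|1|0
3|1|0|3|0
2|2|3|3|1
0|1|1|2|0
k=5  3|3|3|3|0
3|1|3|0|0
0|1|2|1|0
3|1|0|3|0
2|2|3|3|1
0|1|1|2|0
k=6  3|3|3|3|0
3|2|3|0|0
0|1|2|1|0
3|1|0|3|0
2|2|3|3|1
0|1|1|2|0
k=7  3|3|3|3|0
3|3|3|0|0
0|1|2|1|0
3|1|0|3|0
2|2|3|3|1
0|1|1|2|0
k=8  1|2|2|0|1
1|3|1|2|0
1|2|3|1|0
3|1|0|3|0
2|2|3|3|1
0|1|1|2|0
k=9  1|3|2|0|1
2|0|2|2|0
1|3|3|1|0
3|1|0|3|0
2|2|3|3|1
0|1|1|2|0

2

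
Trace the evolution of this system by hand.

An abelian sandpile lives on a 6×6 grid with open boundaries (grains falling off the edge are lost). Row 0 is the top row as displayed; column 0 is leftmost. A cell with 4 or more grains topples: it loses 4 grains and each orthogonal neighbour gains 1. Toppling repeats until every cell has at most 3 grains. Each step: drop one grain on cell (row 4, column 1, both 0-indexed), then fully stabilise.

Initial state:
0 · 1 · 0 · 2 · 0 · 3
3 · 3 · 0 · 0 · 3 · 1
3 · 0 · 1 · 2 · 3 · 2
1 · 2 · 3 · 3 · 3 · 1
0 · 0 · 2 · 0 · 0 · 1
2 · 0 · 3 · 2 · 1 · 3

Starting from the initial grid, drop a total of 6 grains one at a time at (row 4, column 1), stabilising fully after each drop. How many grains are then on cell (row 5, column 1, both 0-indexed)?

1

step 0: 0 · 1 · 0 · 2 · 0 · 3
3 · 3 · 0 · 0 · 3 · 1
3 · 0 · 1 · 2 · 3 · 2
1 · 2 · 3 · 3 · 3 · 1
0 · 0 · 2 · 0 · 0 · 1
2 · 0 · 3 · 2 · 1 · 3
step 1: 0 · 1 · 0 · 2 · 0 · 3
3 · 3 · 0 · 0 · 3 · 1
3 · 0 · 1 · 2 · 3 · 2
1 · 2 · 3 · 3 · 3 · 1
0 · 1 · 2 · 0 · 0 · 1
2 · 0 · 3 · 2 · 1 · 3
step 2: 0 · 1 · 0 · 2 · 0 · 3
3 · 3 · 0 · 0 · 3 · 1
3 · 0 · 1 · 2 · 3 · 2
1 · 2 · 3 · 3 · 3 · 1
0 · 2 · 2 · 0 · 0 · 1
2 · 0 · 3 · 2 · 1 · 3
step 3: 0 · 1 · 0 · 2 · 0 · 3
3 · 3 · 0 · 0 · 3 · 1
3 · 0 · 1 · 2 · 3 · 2
1 · 2 · 3 · 3 · 3 · 1
0 · 3 · 2 · 0 · 0 · 1
2 · 0 · 3 · 2 · 1 · 3
step 4: 0 · 1 · 0 · 2 · 0 · 3
3 · 3 · 0 · 0 · 3 · 1
3 · 0 · 1 · 2 · 3 · 2
1 · 3 · 3 · 3 · 3 · 1
1 · 0 · 3 · 0 · 0 · 1
2 · 1 · 3 · 2 · 1 · 3
step 5: 0 · 1 · 0 · 2 · 0 · 3
3 · 3 · 0 · 0 · 3 · 1
3 · 0 · 1 · 2 · 3 · 2
1 · 3 · 3 · 3 · 3 · 1
1 · 1 · 3 · 0 · 0 · 1
2 · 1 · 3 · 2 · 1 · 3
step 6: 0 · 1 · 0 · 2 · 0 · 3
3 · 3 · 0 · 0 · 3 · 1
3 · 0 · 1 · 2 · 3 · 2
1 · 3 · 3 · 3 · 3 · 1
1 · 2 · 3 · 0 · 0 · 1
2 · 1 · 3 · 2 · 1 · 3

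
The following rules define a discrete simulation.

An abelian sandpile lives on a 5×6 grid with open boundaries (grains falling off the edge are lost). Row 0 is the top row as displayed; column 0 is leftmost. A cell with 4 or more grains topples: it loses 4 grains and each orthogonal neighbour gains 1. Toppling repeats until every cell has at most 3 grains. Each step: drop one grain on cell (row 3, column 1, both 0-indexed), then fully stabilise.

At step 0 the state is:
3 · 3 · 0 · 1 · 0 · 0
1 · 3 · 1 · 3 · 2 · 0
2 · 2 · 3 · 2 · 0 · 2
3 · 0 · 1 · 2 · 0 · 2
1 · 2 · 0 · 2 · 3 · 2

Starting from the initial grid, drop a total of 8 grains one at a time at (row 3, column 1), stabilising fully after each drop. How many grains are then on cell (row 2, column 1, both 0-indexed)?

[0] 3 · 3 · 0 · 1 · 0 · 0
1 · 3 · 1 · 3 · 2 · 0
2 · 2 · 3 · 2 · 0 · 2
3 · 0 · 1 · 2 · 0 · 2
1 · 2 · 0 · 2 · 3 · 2
[1] 3 · 3 · 0 · 1 · 0 · 0
1 · 3 · 1 · 3 · 2 · 0
2 · 2 · 3 · 2 · 0 · 2
3 · 1 · 1 · 2 · 0 · 2
1 · 2 · 0 · 2 · 3 · 2
[2] 3 · 3 · 0 · 1 · 0 · 0
1 · 3 · 1 · 3 · 2 · 0
2 · 2 · 3 · 2 · 0 · 2
3 · 2 · 1 · 2 · 0 · 2
1 · 2 · 0 · 2 · 3 · 2
[3] 3 · 3 · 0 · 1 · 0 · 0
1 · 3 · 1 · 3 · 2 · 0
2 · 2 · 3 · 2 · 0 · 2
3 · 3 · 1 · 2 · 0 · 2
1 · 2 · 0 · 2 · 3 · 2
[4] 3 · 3 · 0 · 1 · 0 · 0
1 · 3 · 1 · 3 · 2 · 0
3 · 3 · 3 · 2 · 0 · 2
0 · 1 · 2 · 2 · 0 · 2
2 · 3 · 0 · 2 · 3 · 2
[5] 3 · 3 · 0 · 1 · 0 · 0
1 · 3 · 1 · 3 · 2 · 0
3 · 3 · 3 · 2 · 0 · 2
0 · 2 · 2 · 2 · 0 · 2
2 · 3 · 0 · 2 · 3 · 2
[6] 3 · 3 · 0 · 1 · 0 · 0
1 · 3 · 1 · 3 · 2 · 0
3 · 3 · 3 · 2 · 0 · 2
0 · 3 · 2 · 2 · 0 · 2
2 · 3 · 0 · 2 · 3 · 2
[7] 1 · 1 · 1 · 1 · 0 · 0
0 · 2 · 3 · 3 · 2 · 0
1 · 3 · 1 · 3 · 0 · 2
2 · 3 · 0 · 3 · 0 · 2
3 · 0 · 2 · 2 · 3 · 2
[8] 1 · 1 · 1 · 1 · 0 · 0
0 · 3 · 3 · 3 · 2 · 0
2 · 0 · 2 · 3 · 0 · 2
3 · 1 · 1 · 3 · 0 · 2
3 · 1 · 2 · 2 · 3 · 2

0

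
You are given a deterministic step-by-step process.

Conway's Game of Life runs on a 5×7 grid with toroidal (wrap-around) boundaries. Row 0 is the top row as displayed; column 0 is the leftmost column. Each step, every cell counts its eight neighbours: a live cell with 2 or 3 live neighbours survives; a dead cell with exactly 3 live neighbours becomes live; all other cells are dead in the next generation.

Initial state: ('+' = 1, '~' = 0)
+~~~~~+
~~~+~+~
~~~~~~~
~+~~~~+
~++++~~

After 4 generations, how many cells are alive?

0) +~~~~~+
~~~+~+~
~~~~~~~
~+~~~~+
~++++~~
1) ++~~~++
~~~~~~+
~~~~~~~
++~+~~~
~+++~++
2) ~+~~+~~
~~~~~++
+~~~~~~
++~++~+
~~~+~+~
3) ~~~~+~+
+~~~~++
~+~~+~~
+++++++
~+~+~++
4) ~~~~+~~
+~~~+~+
~~~~~~~
~~~~~~~
~+~~~~~

5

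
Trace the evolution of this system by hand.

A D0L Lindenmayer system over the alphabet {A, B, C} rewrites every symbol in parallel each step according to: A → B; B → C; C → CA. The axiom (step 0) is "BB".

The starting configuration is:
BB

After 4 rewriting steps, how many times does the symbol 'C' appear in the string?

4

[0] BB
[1] CC
[2] CACA
[3] CABCAB
[4] CABCCABC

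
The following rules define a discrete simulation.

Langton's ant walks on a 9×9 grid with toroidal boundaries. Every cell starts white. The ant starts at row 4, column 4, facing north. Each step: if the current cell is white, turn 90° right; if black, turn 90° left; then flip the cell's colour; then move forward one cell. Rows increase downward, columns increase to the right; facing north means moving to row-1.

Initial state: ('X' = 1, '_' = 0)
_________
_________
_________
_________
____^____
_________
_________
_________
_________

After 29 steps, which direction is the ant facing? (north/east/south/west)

east

[0] _________
_________
_________
_________
____^____
_________
_________
_________
_________
[1] _________
_________
_________
_________
____X>___
_________
_________
_________
_________
[2] _________
_________
_________
_________
____XX___
_____v___
_________
_________
_________
[3] _________
_________
_________
_________
____XX___
____<X___
_________
_________
_________
[4] _________
_________
_________
_________
____^X___
____XX___
_________
_________
_________
[5] _________
_________
_________
_________
___<_X___
____XX___
_________
_________
_________
[6] _________
_________
_________
___^_____
___X_X___
____XX___
_________
_________
_________
[7] _________
_________
_________
___X>____
___X_X___
____XX___
_________
_________
_________
[8] _________
_________
_________
___XX____
___XvX___
____XX___
_________
_________
_________
[9] _________
_________
_________
___XX____
___<XX___
____XX___
_________
_________
_________
[10] _________
_________
_________
___XX____
____XX___
___vXX___
_________
_________
_________
[11] _________
_________
_________
___XX____
____XX___
__<XXX___
_________
_________
_________
[12] _________
_________
_________
___XX____
__^_XX___
__XXXX___
_________
_________
_________
[13] _________
_________
_________
___XX____
__X>XX___
__XXXX___
_________
_________
_________
[14] _________
_________
_________
___XX____
__XXXX___
__XvXX___
_________
_________
_________
[15] _________
_________
_________
___XX____
__XXXX___
__X_>X___
_________
_________
_________
[16] _________
_________
_________
___XX____
__XX^X___
__X__X___
_________
_________
_________
[17] _________
_________
_________
___XX____
__X<_X___
__X__X___
_________
_________
_________
[18] _________
_________
_________
___XX____
__X__X___
__Xv_X___
_________
_________
_________
[19] _________
_________
_________
___XX____
__X__X___
__<X_X___
_________
_________
_________
[20] _________
_________
_________
___XX____
__X__X___
___X_X___
__v______
_________
_________
[21] _________
_________
_________
___XX____
__X__X___
___X_X___
_<X______
_________
_________
[22] _________
_________
_________
___XX____
__X__X___
_^_X_X___
_XX______
_________
_________
[23] _________
_________
_________
___XX____
__X__X___
_X>X_X___
_XX______
_________
_________
[24] _________
_________
_________
___XX____
__X__X___
_XXX_X___
_Xv______
_________
_________
[25] _________
_________
_________
___XX____
__X__X___
_XXX_X___
_X_>_____
_________
_________
[26] _________
_________
_________
___XX____
__X__X___
_XXX_X___
_X_X_____
___v_____
_________
[27] _________
_________
_________
___XX____
__X__X___
_XXX_X___
_X_X_____
__<X_____
_________
[28] _________
_________
_________
___XX____
__X__X___
_XXX_X___
_X^X_____
__XX_____
_________
[29] _________
_________
_________
___XX____
__X__X___
_XXX_X___
_XX>_____
__XX_____
_________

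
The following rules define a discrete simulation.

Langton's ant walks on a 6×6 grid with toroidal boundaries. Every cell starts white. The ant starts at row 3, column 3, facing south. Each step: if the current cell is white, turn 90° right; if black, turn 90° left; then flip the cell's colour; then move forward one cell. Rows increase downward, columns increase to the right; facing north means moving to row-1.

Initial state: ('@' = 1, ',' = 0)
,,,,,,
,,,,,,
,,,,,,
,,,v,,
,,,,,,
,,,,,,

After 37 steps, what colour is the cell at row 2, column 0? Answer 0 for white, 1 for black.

1

k=0  ,,,,,,
,,,,,,
,,,,,,
,,,v,,
,,,,,,
,,,,,,
k=1  ,,,,,,
,,,,,,
,,,,,,
,,<@,,
,,,,,,
,,,,,,
k=2  ,,,,,,
,,,,,,
,,^,,,
,,@@,,
,,,,,,
,,,,,,
k=3  ,,,,,,
,,,,,,
,,@>,,
,,@@,,
,,,,,,
,,,,,,
k=4  ,,,,,,
,,,,,,
,,@@,,
,,@v,,
,,,,,,
,,,,,,
k=5  ,,,,,,
,,,,,,
,,@@,,
,,@,>,
,,,,,,
,,,,,,
k=6  ,,,,,,
,,,,,,
,,@@,,
,,@,@,
,,,,v,
,,,,,,
k=7  ,,,,,,
,,,,,,
,,@@,,
,,@,@,
,,,<@,
,,,,,,
k=8  ,,,,,,
,,,,,,
,,@@,,
,,@^@,
,,,@@,
,,,,,,
k=9  ,,,,,,
,,,,,,
,,@@,,
,,@@>,
,,,@@,
,,,,,,
k=10  ,,,,,,
,,,,,,
,,@@^,
,,@@,,
,,,@@,
,,,,,,
k=11  ,,,,,,
,,,,,,
,,@@@>
,,@@,,
,,,@@,
,,,,,,
k=12  ,,,,,,
,,,,,,
,,@@@@
,,@@,v
,,,@@,
,,,,,,
k=13  ,,,,,,
,,,,,,
,,@@@@
,,@@<@
,,,@@,
,,,,,,
k=14  ,,,,,,
,,,,,,
,,@@^@
,,@@@@
,,,@@,
,,,,,,
k=15  ,,,,,,
,,,,,,
,,@<,@
,,@@@@
,,,@@,
,,,,,,
k=16  ,,,,,,
,,,,,,
,,@,,@
,,@v@@
,,,@@,
,,,,,,
k=17  ,,,,,,
,,,,,,
,,@,,@
,,@,>@
,,,@@,
,,,,,,
k=18  ,,,,,,
,,,,,,
,,@,^@
,,@,,@
,,,@@,
,,,,,,
k=19  ,,,,,,
,,,,,,
,,@,@>
,,@,,@
,,,@@,
,,,,,,
k=20  ,,,,,,
,,,,,^
,,@,@,
,,@,,@
,,,@@,
,,,,,,
k=21  ,,,,,,
>,,,,@
,,@,@,
,,@,,@
,,,@@,
,,,,,,
k=22  ,,,,,,
@,,,,@
v,@,@,
,,@,,@
,,,@@,
,,,,,,
k=23  ,,,,,,
@,,,,@
@,@,@<
,,@,,@
,,,@@,
,,,,,,
k=24  ,,,,,,
@,,,,^
@,@,@@
,,@,,@
,,,@@,
,,,,,,
k=25  ,,,,,,
@,,,<,
@,@,@@
,,@,,@
,,,@@,
,,,,,,
k=26  ,,,,^,
@,,,@,
@,@,@@
,,@,,@
,,,@@,
,,,,,,
k=27  ,,,,@>
@,,,@,
@,@,@@
,,@,,@
,,,@@,
,,,,,,
k=28  ,,,,@@
@,,,@v
@,@,@@
,,@,,@
,,,@@,
,,,,,,
k=29  ,,,,@@
@,,,<@
@,@,@@
,,@,,@
,,,@@,
,,,,,,
k=30  ,,,,@@
@,,,,@
@,@,v@
,,@,,@
,,,@@,
,,,,,,
k=31  ,,,,@@
@,,,,@
@,@,,>
,,@,,@
,,,@@,
,,,,,,
k=32  ,,,,@@
@,,,,^
@,@,,,
,,@,,@
,,,@@,
,,,,,,
k=33  ,,,,@@
@,,,<,
@,@,,,
,,@,,@
,,,@@,
,,,,,,
k=34  ,,,,^@
@,,,@,
@,@,,,
,,@,,@
,,,@@,
,,,,,,
k=35  ,,,<,@
@,,,@,
@,@,,,
,,@,,@
,,,@@,
,,,,,,
k=36  ,,,@,@
@,,,@,
@,@,,,
,,@,,@
,,,@@,
,,,^,,
k=37  ,,,@,@
@,,,@,
@,@,,,
,,@,,@
,,,@@,
,,,@>,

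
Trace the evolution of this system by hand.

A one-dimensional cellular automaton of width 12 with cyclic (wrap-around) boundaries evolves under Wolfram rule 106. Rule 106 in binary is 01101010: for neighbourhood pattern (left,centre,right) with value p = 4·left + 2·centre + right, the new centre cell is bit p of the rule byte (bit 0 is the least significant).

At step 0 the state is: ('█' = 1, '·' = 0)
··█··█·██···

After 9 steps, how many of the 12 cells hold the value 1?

[0] ··█··█·██···
[1] ·█··█·███···
[2] █··█·██·█···
[3] ··█·████···█
[4] ·█·██··█··█·
[5] █·███·█··█··
[6] ·██·██··█··█
[7] ██████·█··█·
[8] █····██··█·█
[9] █···███·█·██

7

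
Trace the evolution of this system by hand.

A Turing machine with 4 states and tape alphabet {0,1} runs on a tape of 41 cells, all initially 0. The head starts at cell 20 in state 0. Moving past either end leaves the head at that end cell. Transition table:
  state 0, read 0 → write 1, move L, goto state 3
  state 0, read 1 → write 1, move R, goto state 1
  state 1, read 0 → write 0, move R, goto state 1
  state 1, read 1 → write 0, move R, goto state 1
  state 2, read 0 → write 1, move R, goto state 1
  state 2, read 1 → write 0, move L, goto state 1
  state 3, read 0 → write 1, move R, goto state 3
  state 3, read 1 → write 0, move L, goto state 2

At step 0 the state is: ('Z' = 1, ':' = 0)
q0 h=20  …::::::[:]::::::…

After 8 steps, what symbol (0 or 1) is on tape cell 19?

0) q0 h=20  …::::::[:]::::::…
1) q3 h=19  …::::::[:]Z:::::…
2) q3 h=20  …:::::Z[Z]::::::…
3) q2 h=19  …::::::[Z]::::::…
4) q1 h=18  …::::::[:]::::::…
5) q1 h=19  …::::::[:]::::::…
6) q1 h=20  …::::::[:]::::::…
7) q1 h=21  …::::::[:]::::::…
8) q1 h=22  …::::::[:]::::::…

0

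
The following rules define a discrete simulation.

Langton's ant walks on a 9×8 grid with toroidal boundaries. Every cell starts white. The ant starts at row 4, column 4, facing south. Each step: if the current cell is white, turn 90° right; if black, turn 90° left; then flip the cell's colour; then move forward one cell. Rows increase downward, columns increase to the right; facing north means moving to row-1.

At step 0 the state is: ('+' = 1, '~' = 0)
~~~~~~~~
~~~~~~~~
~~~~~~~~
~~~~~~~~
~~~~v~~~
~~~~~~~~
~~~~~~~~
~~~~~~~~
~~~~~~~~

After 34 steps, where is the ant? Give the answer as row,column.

1,5

gen 0: ~~~~~~~~
~~~~~~~~
~~~~~~~~
~~~~~~~~
~~~~v~~~
~~~~~~~~
~~~~~~~~
~~~~~~~~
~~~~~~~~
gen 1: ~~~~~~~~
~~~~~~~~
~~~~~~~~
~~~~~~~~
~~~<+~~~
~~~~~~~~
~~~~~~~~
~~~~~~~~
~~~~~~~~
gen 2: ~~~~~~~~
~~~~~~~~
~~~~~~~~
~~~^~~~~
~~~++~~~
~~~~~~~~
~~~~~~~~
~~~~~~~~
~~~~~~~~
gen 3: ~~~~~~~~
~~~~~~~~
~~~~~~~~
~~~+>~~~
~~~++~~~
~~~~~~~~
~~~~~~~~
~~~~~~~~
~~~~~~~~
gen 4: ~~~~~~~~
~~~~~~~~
~~~~~~~~
~~~++~~~
~~~+v~~~
~~~~~~~~
~~~~~~~~
~~~~~~~~
~~~~~~~~
gen 5: ~~~~~~~~
~~~~~~~~
~~~~~~~~
~~~++~~~
~~~+~>~~
~~~~~~~~
~~~~~~~~
~~~~~~~~
~~~~~~~~
gen 6: ~~~~~~~~
~~~~~~~~
~~~~~~~~
~~~++~~~
~~~+~+~~
~~~~~v~~
~~~~~~~~
~~~~~~~~
~~~~~~~~
gen 7: ~~~~~~~~
~~~~~~~~
~~~~~~~~
~~~++~~~
~~~+~+~~
~~~~<+~~
~~~~~~~~
~~~~~~~~
~~~~~~~~
gen 8: ~~~~~~~~
~~~~~~~~
~~~~~~~~
~~~++~~~
~~~+^+~~
~~~~++~~
~~~~~~~~
~~~~~~~~
~~~~~~~~
gen 9: ~~~~~~~~
~~~~~~~~
~~~~~~~~
~~~++~~~
~~~++>~~
~~~~++~~
~~~~~~~~
~~~~~~~~
~~~~~~~~
gen 10: ~~~~~~~~
~~~~~~~~
~~~~~~~~
~~~++^~~
~~~++~~~
~~~~++~~
~~~~~~~~
~~~~~~~~
~~~~~~~~
gen 11: ~~~~~~~~
~~~~~~~~
~~~~~~~~
~~~+++>~
~~~++~~~
~~~~++~~
~~~~~~~~
~~~~~~~~
~~~~~~~~
gen 12: ~~~~~~~~
~~~~~~~~
~~~~~~~~
~~~++++~
~~~++~v~
~~~~++~~
~~~~~~~~
~~~~~~~~
~~~~~~~~
gen 13: ~~~~~~~~
~~~~~~~~
~~~~~~~~
~~~++++~
~~~++<+~
~~~~++~~
~~~~~~~~
~~~~~~~~
~~~~~~~~
gen 14: ~~~~~~~~
~~~~~~~~
~~~~~~~~
~~~++^+~
~~~++++~
~~~~++~~
~~~~~~~~
~~~~~~~~
~~~~~~~~
gen 15: ~~~~~~~~
~~~~~~~~
~~~~~~~~
~~~+<~+~
~~~++++~
~~~~++~~
~~~~~~~~
~~~~~~~~
~~~~~~~~
gen 16: ~~~~~~~~
~~~~~~~~
~~~~~~~~
~~~+~~+~
~~~+v++~
~~~~++~~
~~~~~~~~
~~~~~~~~
~~~~~~~~
gen 17: ~~~~~~~~
~~~~~~~~
~~~~~~~~
~~~+~~+~
~~~+~>+~
~~~~++~~
~~~~~~~~
~~~~~~~~
~~~~~~~~
gen 18: ~~~~~~~~
~~~~~~~~
~~~~~~~~
~~~+~^+~
~~~+~~+~
~~~~++~~
~~~~~~~~
~~~~~~~~
~~~~~~~~
gen 19: ~~~~~~~~
~~~~~~~~
~~~~~~~~
~~~+~+>~
~~~+~~+~
~~~~++~~
~~~~~~~~
~~~~~~~~
~~~~~~~~
gen 20: ~~~~~~~~
~~~~~~~~
~~~~~~^~
~~~+~+~~
~~~+~~+~
~~~~++~~
~~~~~~~~
~~~~~~~~
~~~~~~~~
gen 21: ~~~~~~~~
~~~~~~~~
~~~~~~+>
~~~+~+~~
~~~+~~+~
~~~~++~~
~~~~~~~~
~~~~~~~~
~~~~~~~~
gen 22: ~~~~~~~~
~~~~~~~~
~~~~~~++
~~~+~+~v
~~~+~~+~
~~~~++~~
~~~~~~~~
~~~~~~~~
~~~~~~~~
gen 23: ~~~~~~~~
~~~~~~~~
~~~~~~++
~~~+~+<+
~~~+~~+~
~~~~++~~
~~~~~~~~
~~~~~~~~
~~~~~~~~
gen 24: ~~~~~~~~
~~~~~~~~
~~~~~~^+
~~~+~+++
~~~+~~+~
~~~~++~~
~~~~~~~~
~~~~~~~~
~~~~~~~~
gen 25: ~~~~~~~~
~~~~~~~~
~~~~~<~+
~~~+~+++
~~~+~~+~
~~~~++~~
~~~~~~~~
~~~~~~~~
~~~~~~~~
gen 26: ~~~~~~~~
~~~~~^~~
~~~~~+~+
~~~+~+++
~~~+~~+~
~~~~++~~
~~~~~~~~
~~~~~~~~
~~~~~~~~
gen 27: ~~~~~~~~
~~~~~+>~
~~~~~+~+
~~~+~+++
~~~+~~+~
~~~~++~~
~~~~~~~~
~~~~~~~~
~~~~~~~~
gen 28: ~~~~~~~~
~~~~~++~
~~~~~+v+
~~~+~+++
~~~+~~+~
~~~~++~~
~~~~~~~~
~~~~~~~~
~~~~~~~~
gen 29: ~~~~~~~~
~~~~~++~
~~~~~<++
~~~+~+++
~~~+~~+~
~~~~++~~
~~~~~~~~
~~~~~~~~
~~~~~~~~
gen 30: ~~~~~~~~
~~~~~++~
~~~~~~++
~~~+~v++
~~~+~~+~
~~~~++~~
~~~~~~~~
~~~~~~~~
~~~~~~~~
gen 31: ~~~~~~~~
~~~~~++~
~~~~~~++
~~~+~~>+
~~~+~~+~
~~~~++~~
~~~~~~~~
~~~~~~~~
~~~~~~~~
gen 32: ~~~~~~~~
~~~~~++~
~~~~~~^+
~~~+~~~+
~~~+~~+~
~~~~++~~
~~~~~~~~
~~~~~~~~
~~~~~~~~
gen 33: ~~~~~~~~
~~~~~++~
~~~~~<~+
~~~+~~~+
~~~+~~+~
~~~~++~~
~~~~~~~~
~~~~~~~~
~~~~~~~~
gen 34: ~~~~~~~~
~~~~~^+~
~~~~~+~+
~~~+~~~+
~~~+~~+~
~~~~++~~
~~~~~~~~
~~~~~~~~
~~~~~~~~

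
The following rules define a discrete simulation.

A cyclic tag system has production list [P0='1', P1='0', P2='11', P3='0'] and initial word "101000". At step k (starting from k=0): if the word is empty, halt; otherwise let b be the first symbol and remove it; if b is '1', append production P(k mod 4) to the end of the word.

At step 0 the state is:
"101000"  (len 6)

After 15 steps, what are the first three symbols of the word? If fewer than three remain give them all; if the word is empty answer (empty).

0) "101000"  (len 6)
1) "010001"  (len 6)
2) "10001"  (len 5)
3) "000111"  (len 6)
4) "00111"  (len 5)
5) "0111"  (len 4)
6) "111"  (len 3)
7) "1111"  (len 4)
8) "1110"  (len 4)
9) "1101"  (len 4)
10) "1010"  (len 4)
11) "01011"  (len 5)
12) "1011"  (len 4)
13) "0111"  (len 4)
14) "111"  (len 3)
15) "1111"  (len 4)

111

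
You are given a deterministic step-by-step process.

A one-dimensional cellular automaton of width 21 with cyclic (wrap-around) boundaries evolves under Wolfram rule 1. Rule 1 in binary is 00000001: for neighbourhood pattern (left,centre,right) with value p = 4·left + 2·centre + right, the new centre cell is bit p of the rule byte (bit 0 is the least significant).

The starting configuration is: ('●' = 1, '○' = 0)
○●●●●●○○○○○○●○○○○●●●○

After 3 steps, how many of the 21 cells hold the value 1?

6

k=0  ○●●●●●○○○○○○●○○○○●●●○
k=1  ○○○○○○○●●●●○○○●●○○○○○
k=2  ●●●●●●○○○○○○●○○○○●●●●
k=3  ○○○○○○○●●●●○○○●●○○○○○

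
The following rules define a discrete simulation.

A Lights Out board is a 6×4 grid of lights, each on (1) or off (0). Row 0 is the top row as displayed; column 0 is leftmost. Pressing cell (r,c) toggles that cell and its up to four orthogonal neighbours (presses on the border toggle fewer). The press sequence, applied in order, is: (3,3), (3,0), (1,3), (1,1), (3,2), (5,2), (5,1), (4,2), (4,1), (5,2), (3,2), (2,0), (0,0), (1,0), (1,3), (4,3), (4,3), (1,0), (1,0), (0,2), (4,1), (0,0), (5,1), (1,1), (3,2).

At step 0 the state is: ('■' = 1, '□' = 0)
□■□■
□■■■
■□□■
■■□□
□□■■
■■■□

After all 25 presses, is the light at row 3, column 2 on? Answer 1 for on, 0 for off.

1

[0] □■□■
□■■■
■□□■
■■□□
□□■■
■■■□
[1] □■□■
□■■■
■□□□
■■■■
□□■□
■■■□
[2] □■□■
□■■■
□□□□
□□■■
■□■□
■■■□
[3] □■□□
□■□□
□□□■
□□■■
■□■□
■■■□
[4] □□□□
■□■□
□■□■
□□■■
■□■□
■■■□
[5] □□□□
■□■□
□■■■
□■□□
■□□□
■■■□
[6] □□□□
■□■□
□■■■
□■□□
■□■□
■□□■
[7] □□□□
■□■□
□■■■
□■□□
■■■□
□■■■
[8] □□□□
■□■□
□■■■
□■■□
■□□■
□■□■
[9] □□□□
■□■□
□■■■
□□■□
□■■■
□□□■
[10] □□□□
■□■□
□■■■
□□■□
□■□■
□■■□
[11] □□□□
■□■□
□■□■
□■□■
□■■■
□■■□
[12] □□□□
□□■□
■□□■
■■□■
□■■■
□■■□
[13] ■■□□
■□■□
■□□■
■■□■
□■■■
□■■□
[14] □■□□
□■■□
□□□■
■■□■
□■■■
□■■□
[15] □■□■
□■□■
□□□□
■■□■
□■■■
□■■□
[16] □■□■
□■□■
□□□□
■■□□
□■□□
□■■■
[17] □■□■
□■□■
□□□□
■■□■
□■■■
□■■□
[18] ■■□■
■□□■
■□□□
■■□■
□■■■
□■■□
[19] □■□■
□■□■
□□□□
■■□■
□■■■
□■■□
[20] □□■□
□■■■
□□□□
■■□■
□■■■
□■■□
[21] □□■□
□■■■
□□□□
■□□■
■□□■
□□■□
[22] ■■■□
■■■■
□□□□
■□□■
■□□■
□□■□
[23] ■■■□
■■■■
□□□□
■□□■
■■□■
■■□□
[24] ■□■□
□□□■
□■□□
■□□■
■■□■
■■□□
[25] ■□■□
□□□■
□■■□
■■■□
■■■■
■■□□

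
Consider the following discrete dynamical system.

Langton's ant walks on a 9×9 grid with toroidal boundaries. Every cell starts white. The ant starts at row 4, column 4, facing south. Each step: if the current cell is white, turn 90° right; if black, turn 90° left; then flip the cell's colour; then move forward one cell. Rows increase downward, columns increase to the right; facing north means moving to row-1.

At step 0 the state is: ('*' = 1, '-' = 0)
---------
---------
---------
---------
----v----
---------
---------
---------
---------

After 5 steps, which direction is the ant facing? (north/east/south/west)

[0] ---------
---------
---------
---------
----v----
---------
---------
---------
---------
[1] ---------
---------
---------
---------
---<*----
---------
---------
---------
---------
[2] ---------
---------
---------
---^-----
---**----
---------
---------
---------
---------
[3] ---------
---------
---------
---*>----
---**----
---------
---------
---------
---------
[4] ---------
---------
---------
---**----
---*v----
---------
---------
---------
---------
[5] ---------
---------
---------
---**----
---*->---
---------
---------
---------
---------

east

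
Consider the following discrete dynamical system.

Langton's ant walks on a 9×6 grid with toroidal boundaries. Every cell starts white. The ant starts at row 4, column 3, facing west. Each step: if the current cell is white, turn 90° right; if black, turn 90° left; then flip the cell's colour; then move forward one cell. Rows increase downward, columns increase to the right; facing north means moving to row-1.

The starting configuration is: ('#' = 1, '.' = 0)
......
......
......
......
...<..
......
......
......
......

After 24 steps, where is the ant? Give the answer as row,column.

0) ......
......
......
......
...<..
......
......
......
......
1) ......
......
......
...^..
...#..
......
......
......
......
2) ......
......
......
...#>.
...#..
......
......
......
......
3) ......
......
......
...##.
...#v.
......
......
......
......
4) ......
......
......
...##.
...<#.
......
......
......
......
5) ......
......
......
...##.
....#.
...v..
......
......
......
6) ......
......
......
...##.
....#.
..<#..
......
......
......
7) ......
......
......
...##.
..^.#.
..##..
......
......
......
8) ......
......
......
...##.
..#>#.
..##..
......
......
......
9) ......
......
......
...##.
..###.
..#v..
......
......
......
10) ......
......
......
...##.
..###.
..#.>.
......
......
......
11) ......
......
......
...##.
..###.
..#.#.
....v.
......
......
12) ......
......
......
...##.
..###.
..#.#.
...<#.
......
......
13) ......
......
......
...##.
..###.
..#^#.
...##.
......
......
14) ......
......
......
...##.
..###.
..##>.
...##.
......
......
15) ......
......
......
...##.
..##^.
..##..
...##.
......
......
16) ......
......
......
...##.
..#<..
..##..
...##.
......
......
17) ......
......
......
...##.
..#...
..#v..
...##.
......
......
18) ......
......
......
...##.
..#...
..#.>.
...##.
......
......
19) ......
......
......
...##.
..#...
..#.#.
...#v.
......
......
20) ......
......
......
...##.
..#...
..#.#.
...#.>
......
......
21) ......
......
......
...##.
..#...
..#.#.
...#.#
.....v
......
22) ......
......
......
...##.
..#...
..#.#.
...#.#
....<#
......
23) ......
......
......
...##.
..#...
..#.#.
...#^#
....##
......
24) ......
......
......
...##.
..#...
..#.#.
...##>
....##
......

6,5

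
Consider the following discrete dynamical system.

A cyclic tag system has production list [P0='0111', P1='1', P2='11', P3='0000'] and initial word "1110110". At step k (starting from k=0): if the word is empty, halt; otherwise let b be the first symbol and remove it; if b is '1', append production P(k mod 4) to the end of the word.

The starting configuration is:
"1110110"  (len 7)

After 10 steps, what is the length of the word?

14

step 0: "1110110"  (len 7)
step 1: "1101100111"  (len 10)
step 2: "1011001111"  (len 10)
step 3: "01100111111"  (len 11)
step 4: "1100111111"  (len 10)
step 5: "1001111110111"  (len 13)
step 6: "0011111101111"  (len 13)
step 7: "011111101111"  (len 12)
step 8: "11111101111"  (len 11)
step 9: "11111011110111"  (len 14)
step 10: "11110111101111"  (len 14)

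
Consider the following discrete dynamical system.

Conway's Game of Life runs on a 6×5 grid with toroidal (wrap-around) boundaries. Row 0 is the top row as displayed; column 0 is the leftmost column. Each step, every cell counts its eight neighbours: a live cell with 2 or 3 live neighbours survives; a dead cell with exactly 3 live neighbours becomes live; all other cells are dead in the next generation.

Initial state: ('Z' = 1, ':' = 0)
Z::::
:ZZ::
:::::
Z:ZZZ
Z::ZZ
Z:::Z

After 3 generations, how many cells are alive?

5

[0] Z::::
:ZZ::
:::::
Z:ZZZ
Z::ZZ
Z:::Z
[1] Z:::Z
:Z:::
Z:::Z
ZZZ::
::Z::
:Z:Z:
[2] ZZZ:Z
:Z:::
::Z:Z
Z:ZZZ
Z::Z:
ZZZZZ
[3] :::::
::::Z
::Z:Z
Z:Z::
:::::
:::::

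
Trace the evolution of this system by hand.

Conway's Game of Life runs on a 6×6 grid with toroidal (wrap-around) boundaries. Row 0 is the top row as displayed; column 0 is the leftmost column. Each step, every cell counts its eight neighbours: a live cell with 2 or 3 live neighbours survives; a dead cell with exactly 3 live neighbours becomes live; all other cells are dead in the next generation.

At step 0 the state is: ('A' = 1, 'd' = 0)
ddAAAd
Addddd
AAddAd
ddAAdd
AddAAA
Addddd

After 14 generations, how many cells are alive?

12

[0] ddAAAd
Addddd
AAddAd
ddAAdd
AddAAA
Addddd
[1] dAdAdA
AdAdAd
AAAAdA
ddAddd
AAAAAA
AAAddd
[2] dddAAA
dddddd
AdddAA
dddddd
ddddAA
dddddd
[3] ddddAd
AddAdd
dddddA
Addddd
dddddd
dddAdd
[4] dddAAd
ddddAA
AddddA
dddddd
dddddd
dddddd
[5] dddAAA
AddAdd
AdddAA
dddddd
dddddd
dddddd
[6] dddAAA
AddAdd
AdddAA
dddddA
dddddd
ddddAd
[7] dddAdA
AddAdd
AdddAd
AdddAA
dddddd
dddAAA
[8] AdAAdA
AddAdd
AAdAAd
AdddAd
AddAdd
dddAdA
[9] AAAAdA
dddddd
AAAAAd
AdAdAd
AddAdd
dAdAdA
[10] dAdAdA
dddddd
AdAdAd
AdddAd
AddAdd
dddAdA
[11] AdAddd
AAAAAA
dAdAdd
AdddAd
AddAdd
dddAdA
[12] dddddd
ddddAA
dddddd
AAAAAA
AddAdd
AAAAAA
[13] dAAddd
dddddd
dAAddd
AAAAAA
dddddd
AAAAAA
[14] ddddAA
dddddd
ddddAA
AddAAA
dddddd
AddAAA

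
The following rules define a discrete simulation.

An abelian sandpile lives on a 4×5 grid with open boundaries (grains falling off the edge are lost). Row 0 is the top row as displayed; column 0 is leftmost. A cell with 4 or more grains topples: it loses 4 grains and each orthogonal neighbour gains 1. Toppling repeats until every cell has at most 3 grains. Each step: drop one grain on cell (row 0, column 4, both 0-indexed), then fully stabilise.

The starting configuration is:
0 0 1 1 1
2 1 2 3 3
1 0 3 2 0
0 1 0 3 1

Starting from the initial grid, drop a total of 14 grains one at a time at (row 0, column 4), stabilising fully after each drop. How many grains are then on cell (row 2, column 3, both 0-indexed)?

3

t=0: 0 0 1 1 1
2 1 2 3 3
1 0 3 2 0
0 1 0 3 1
t=1: 0 0 1 1 2
2 1 2 3 3
1 0 3 2 0
0 1 0 3 1
t=2: 0 0 1 1 3
2 1 2 3 3
1 0 3 2 0
0 1 0 3 1
t=3: 0 0 1 3 1
2 1 3 0 1
1 0 3 3 1
0 1 0 3 1
t=4: 0 0 1 3 2
2 1 3 0 1
1 0 3 3 1
0 1 0 3 1
t=5: 0 0 1 3 3
2 1 3 0 1
1 0 3 3 1
0 1 0 3 1
t=6: 0 0 2 0 1
2 1 3 1 2
1 0 3 3 1
0 1 0 3 1
t=7: 0 0 2 0 2
2 1 3 1 2
1 0 3 3 1
0 1 0 3 1
t=8: 0 0 2 0 3
2 1 3 1 2
1 0 3 3 1
0 1 0 3 1
t=9: 0 0 2 1 0
2 1 3 1 3
1 0 3 3 1
0 1 0 3 1
t=10: 0 0 2 1 1
2 1 3 1 3
1 0 3 3 1
0 1 0 3 1
t=11: 0 0 2 1 2
2 1 3 1 3
1 0 3 3 1
0 1 0 3 1
t=12: 0 0 2 1 3
2 1 3 1 3
1 0 3 3 1
0 1 0 3 1
t=13: 0 0 2 2 1
2 1 3 2 0
1 0 3 3 2
0 1 0 3 1
t=14: 0 0 2 2 2
2 1 3 2 0
1 0 3 3 2
0 1 0 3 1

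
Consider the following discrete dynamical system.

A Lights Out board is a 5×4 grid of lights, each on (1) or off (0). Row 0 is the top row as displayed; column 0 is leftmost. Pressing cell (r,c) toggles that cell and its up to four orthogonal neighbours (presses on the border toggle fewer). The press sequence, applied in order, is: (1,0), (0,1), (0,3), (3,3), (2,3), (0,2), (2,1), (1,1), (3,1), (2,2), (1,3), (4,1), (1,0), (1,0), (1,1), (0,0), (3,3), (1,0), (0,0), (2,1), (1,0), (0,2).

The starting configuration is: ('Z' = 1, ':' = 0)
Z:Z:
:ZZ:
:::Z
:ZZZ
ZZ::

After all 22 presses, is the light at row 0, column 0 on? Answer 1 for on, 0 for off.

k=0  Z:Z:
:ZZ:
:::Z
:ZZZ
ZZ::
k=1  ::Z:
Z:Z:
Z::Z
:ZZZ
ZZ::
k=2  ZZ::
ZZZ:
Z::Z
:ZZZ
ZZ::
k=3  ZZZZ
ZZZZ
Z::Z
:ZZZ
ZZ::
k=4  ZZZZ
ZZZZ
Z:::
:Z::
ZZ:Z
k=5  ZZZZ
ZZZ:
Z:ZZ
:Z:Z
ZZ:Z
k=6  Z:::
ZZ::
Z:ZZ
:Z:Z
ZZ:Z
k=7  Z:::
Z:::
:Z:Z
:::Z
ZZ:Z
k=8  ZZ::
:ZZ:
:::Z
:::Z
ZZ:Z
k=9  ZZ::
:ZZ:
:Z:Z
ZZZZ
Z::Z
k=10  ZZ::
:Z::
::Z:
ZZ:Z
Z::Z
k=11  ZZ:Z
:ZZZ
::ZZ
ZZ:Z
Z::Z
k=12  ZZ:Z
:ZZZ
::ZZ
Z::Z
:ZZZ
k=13  :Z:Z
Z:ZZ
Z:ZZ
Z::Z
:ZZZ
k=14  ZZ:Z
:ZZZ
::ZZ
Z::Z
:ZZZ
k=15  Z::Z
Z::Z
:ZZZ
Z::Z
:ZZZ
k=16  :Z:Z
:::Z
:ZZZ
Z::Z
:ZZZ
k=17  :Z:Z
:::Z
:ZZ:
Z:Z:
:ZZ:
k=18  ZZ:Z
ZZ:Z
ZZZ:
Z:Z:
:ZZ:
k=19  :::Z
:Z:Z
ZZZ:
Z:Z:
:ZZ:
k=20  :::Z
:::Z
::::
ZZZ:
:ZZ:
k=21  Z::Z
ZZ:Z
Z:::
ZZZ:
:ZZ:
k=22  ZZZ:
ZZZZ
Z:::
ZZZ:
:ZZ:

1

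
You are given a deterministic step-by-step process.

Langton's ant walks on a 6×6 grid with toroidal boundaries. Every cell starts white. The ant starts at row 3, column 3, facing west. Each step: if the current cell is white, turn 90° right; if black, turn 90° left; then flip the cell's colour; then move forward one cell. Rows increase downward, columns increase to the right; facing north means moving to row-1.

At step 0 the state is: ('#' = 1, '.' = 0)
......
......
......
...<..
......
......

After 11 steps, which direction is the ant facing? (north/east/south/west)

south

step 0: ......
......
......
...<..
......
......
step 1: ......
......
...^..
...#..
......
......
step 2: ......
......
...#>.
...#..
......
......
step 3: ......
......
...##.
...#v.
......
......
step 4: ......
......
...##.
...<#.
......
......
step 5: ......
......
...##.
....#.
...v..
......
step 6: ......
......
...##.
....#.
..<#..
......
step 7: ......
......
...##.
..^.#.
..##..
......
step 8: ......
......
...##.
..#>#.
..##..
......
step 9: ......
......
...##.
..###.
..#v..
......
step 10: ......
......
...##.
..###.
..#.>.
......
step 11: ......
......
...##.
..###.
..#.#.
....v.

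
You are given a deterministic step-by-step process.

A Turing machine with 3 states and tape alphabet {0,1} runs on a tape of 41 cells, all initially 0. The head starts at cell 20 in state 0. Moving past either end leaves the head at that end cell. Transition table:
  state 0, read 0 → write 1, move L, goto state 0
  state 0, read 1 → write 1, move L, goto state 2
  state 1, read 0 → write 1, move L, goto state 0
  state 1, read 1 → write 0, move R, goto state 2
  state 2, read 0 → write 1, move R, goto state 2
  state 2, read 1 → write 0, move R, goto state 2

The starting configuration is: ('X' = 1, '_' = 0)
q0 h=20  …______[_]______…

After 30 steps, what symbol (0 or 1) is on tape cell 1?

t=0: q0 h=20  …______[_]______…
t=1: q0 h=19  …______[_]X_____…
t=2: q0 h=18  …______[_]XX____…
t=3: q0 h=17  …______[_]XXX___…
t=4: q0 h=16  …______[_]XXXX__…
t=5: q0 h=15  …______[_]XXXXX_…
t=6: q0 h=14  …______[_]XXXXXX…
t=7: q0 h=13  …______[_]XXXXXX…
t=8: q0 h=12  …______[_]XXXXXX…
t=9: q0 h=11  …______[_]XXXXXX…
t=10: q0 h=10  …______[_]XXXXXX…
t=11: q0 h= 9  …______[_]XXXXXX…
t=12: q0 h= 8  …______[_]XXXXXX…
t=13: q0 h= 7  …______[_]XXXXXX…
t=14: q0 h= 6  |______[_]XXXXXX…
t=15: q0 h= 5  |_____[_]XXXXXX…
t=16: q0 h= 4  |____[_]XXXXXX…
t=17: q0 h= 3  |___[_]XXXXXX…
t=18: q0 h= 2  |__[_]XXXXXX…
t=19: q0 h= 1  |_[_]XXXXXX…
t=20: q0 h= 0  |[_]XXXXXX…
t=21: q0 h= 0  |[X]XXXXXX…
t=22: q2 h= 0  |[X]XXXXXX…
t=23: q2 h= 1  |_[X]XXXXXX…
t=24: q2 h= 2  |__[X]XXXXXX…
t=25: q2 h= 3  |___[X]XXXXXX…
t=26: q2 h= 4  |____[X]XXXXXX…
t=27: q2 h= 5  |_____[X]XXXXXX…
t=28: q2 h= 6  |______[X]XXXXXX…
t=29: q2 h= 7  …______[X]XXXXXX…
t=30: q2 h= 8  …______[X]XXXXXX…

0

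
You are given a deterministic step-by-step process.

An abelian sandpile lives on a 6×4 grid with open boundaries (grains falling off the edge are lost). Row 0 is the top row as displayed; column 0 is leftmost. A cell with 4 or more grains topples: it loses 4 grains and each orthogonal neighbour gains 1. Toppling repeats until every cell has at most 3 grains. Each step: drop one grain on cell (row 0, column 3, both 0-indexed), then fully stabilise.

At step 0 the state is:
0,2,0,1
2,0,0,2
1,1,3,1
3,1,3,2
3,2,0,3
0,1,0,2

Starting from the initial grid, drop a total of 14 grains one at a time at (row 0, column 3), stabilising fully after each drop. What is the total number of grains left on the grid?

37

k=0  0,2,0,1
2,0,0,2
1,1,3,1
3,1,3,2
3,2,0,3
0,1,0,2
k=1  0,2,0,2
2,0,0,2
1,1,3,1
3,1,3,2
3,2,0,3
0,1,0,2
k=2  0,2,0,3
2,0,0,2
1,1,3,1
3,1,3,2
3,2,0,3
0,1,0,2
k=3  0,2,1,0
2,0,0,3
1,1,3,1
3,1,3,2
3,2,0,3
0,1,0,2
k=4  0,2,1,1
2,0,0,3
1,1,3,1
3,1,3,2
3,2,0,3
0,1,0,2
k=5  0,2,1,2
2,0,0,3
1,1,3,1
3,1,3,2
3,2,0,3
0,1,0,2
k=6  0,2,1,3
2,0,0,3
1,1,3,1
3,1,3,2
3,2,0,3
0,1,0,2
k=7  0,2,2,1
2,0,1,0
1,1,3,2
3,1,3,2
3,2,0,3
0,1,0,2
k=8  0,2,2,2
2,0,1,0
1,1,3,2
3,1,3,2
3,2,0,3
0,1,0,2
k=9  0,2,2,3
2,0,1,0
1,1,3,2
3,1,3,2
3,2,0,3
0,1,0,2
k=10  0,2,3,0
2,0,1,1
1,1,3,2
3,1,3,2
3,2,0,3
0,1,0,2
k=11  0,2,3,1
2,0,1,1
1,1,3,2
3,1,3,2
3,2,0,3
0,1,0,2
k=12  0,2,3,2
2,0,1,1
1,1,3,2
3,1,3,2
3,2,0,3
0,1,0,2
k=13  0,2,3,3
2,0,1,1
1,1,3,2
3,1,3,2
3,2,0,3
0,1,0,2
k=14  0,3,0,1
2,0,2,2
1,1,3,2
3,1,3,2
3,2,0,3
0,1,0,2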